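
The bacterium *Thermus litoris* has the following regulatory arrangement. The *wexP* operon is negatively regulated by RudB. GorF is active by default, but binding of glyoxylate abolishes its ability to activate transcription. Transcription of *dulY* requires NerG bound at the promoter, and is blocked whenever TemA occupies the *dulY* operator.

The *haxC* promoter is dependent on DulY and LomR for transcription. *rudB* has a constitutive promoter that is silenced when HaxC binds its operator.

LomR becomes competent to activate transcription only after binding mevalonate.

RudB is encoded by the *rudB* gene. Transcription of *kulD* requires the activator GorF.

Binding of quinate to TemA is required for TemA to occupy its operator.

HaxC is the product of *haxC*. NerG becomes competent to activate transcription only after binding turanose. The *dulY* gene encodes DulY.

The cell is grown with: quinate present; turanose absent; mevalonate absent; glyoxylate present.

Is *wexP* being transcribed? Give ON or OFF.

Turanose is absent, so NerG is inactive.
Quinate is present, so TemA is active.
With repressor TemA bound, *dulY* is not transcribed.
So DulY is not produced.
Mevalonate is absent, so LomR is inactive.
Required activator DulY is absent, so *haxC* is not transcribed.
So HaxC is not produced.
With no repressor bound, *rudB* is transcribed.
So RudB is produced and active.
With repressor RudB bound, *wexP* is not transcribed.

OFF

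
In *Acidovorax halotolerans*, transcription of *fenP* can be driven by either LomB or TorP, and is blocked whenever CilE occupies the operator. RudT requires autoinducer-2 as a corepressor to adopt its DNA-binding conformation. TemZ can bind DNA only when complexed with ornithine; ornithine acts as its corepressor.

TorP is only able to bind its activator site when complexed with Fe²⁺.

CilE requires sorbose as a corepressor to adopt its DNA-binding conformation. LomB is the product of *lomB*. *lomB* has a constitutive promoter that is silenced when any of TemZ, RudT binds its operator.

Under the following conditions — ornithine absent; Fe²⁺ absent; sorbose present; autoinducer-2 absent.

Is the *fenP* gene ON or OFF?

Ornithine is absent, so TemZ is inactive.
Autoinducer-2 is absent, so RudT is inactive.
With no repressor bound, *lomB* is transcribed.
So LomB is produced and active.
Fe²⁺ is absent, so TorP is inactive.
Sorbose is present, so CilE is active.
With repressor CilE bound, *fenP* is not transcribed.

OFF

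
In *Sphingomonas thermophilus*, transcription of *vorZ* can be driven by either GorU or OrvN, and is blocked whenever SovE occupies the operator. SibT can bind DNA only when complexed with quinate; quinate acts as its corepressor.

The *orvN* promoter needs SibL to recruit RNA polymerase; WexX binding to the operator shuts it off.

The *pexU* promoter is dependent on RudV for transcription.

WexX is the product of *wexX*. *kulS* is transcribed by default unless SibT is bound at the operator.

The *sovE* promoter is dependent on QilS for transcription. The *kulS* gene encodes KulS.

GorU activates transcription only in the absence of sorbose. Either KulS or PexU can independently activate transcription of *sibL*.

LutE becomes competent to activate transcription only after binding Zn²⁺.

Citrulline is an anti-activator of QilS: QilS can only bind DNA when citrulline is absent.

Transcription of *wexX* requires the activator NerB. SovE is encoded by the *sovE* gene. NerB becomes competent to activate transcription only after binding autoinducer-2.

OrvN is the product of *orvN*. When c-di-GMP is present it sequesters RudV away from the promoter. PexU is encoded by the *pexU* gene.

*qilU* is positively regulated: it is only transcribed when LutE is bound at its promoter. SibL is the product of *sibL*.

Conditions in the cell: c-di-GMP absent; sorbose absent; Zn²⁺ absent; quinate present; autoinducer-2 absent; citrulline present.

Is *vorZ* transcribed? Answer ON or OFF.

Sorbose is absent, so GorU is active.
Citrulline is present, so QilS is inactive.
Required activator QilS is absent, so *sovE* is not transcribed.
So SovE is not produced.
Autoinducer-2 is absent, so NerB is inactive.
Required activator NerB is absent, so *wexX* is not transcribed.
So WexX is not produced.
Quinate is present, so SibT is active.
With repressor SibT bound, *kulS* is not transcribed.
So KulS is not produced.
c-di-GMP is absent, so RudV is active.
No repressor is bound and RudV is active, so *pexU* is transcribed.
So PexU is produced and active.
Activator PexU is present, so *sibL* is transcribed.
So SibL is produced and active.
No repressor is bound and SibL is active, so *orvN* is transcribed.
So OrvN is produced and active.
Activator GorU is present, so *vorZ* is transcribed.

ON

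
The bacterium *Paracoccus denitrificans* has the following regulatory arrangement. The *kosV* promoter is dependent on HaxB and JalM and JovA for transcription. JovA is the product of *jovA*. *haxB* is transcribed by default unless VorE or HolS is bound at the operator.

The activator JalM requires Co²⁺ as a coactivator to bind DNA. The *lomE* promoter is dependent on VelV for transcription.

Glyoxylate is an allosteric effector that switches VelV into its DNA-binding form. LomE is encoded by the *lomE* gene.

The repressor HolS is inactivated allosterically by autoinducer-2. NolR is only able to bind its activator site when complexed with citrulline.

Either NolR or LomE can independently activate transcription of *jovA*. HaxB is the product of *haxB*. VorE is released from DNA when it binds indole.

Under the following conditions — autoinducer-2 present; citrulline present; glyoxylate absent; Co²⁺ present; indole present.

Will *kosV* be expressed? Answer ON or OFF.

Indole is present, so VorE is inactive.
Autoinducer-2 is present, so HolS is inactive.
With no repressor bound, *haxB* is transcribed.
So HaxB is produced and active.
Co²⁺ is present, so JalM is active.
Citrulline is present, so NolR is active.
Glyoxylate is absent, so VelV is inactive.
Required activator VelV is absent, so *lomE* is not transcribed.
So LomE is not produced.
Activator NolR is present, so *jovA* is transcribed.
So JovA is produced and active.
No repressor is bound and HaxB and JalM and JovA are active, so *kosV* is transcribed.

ON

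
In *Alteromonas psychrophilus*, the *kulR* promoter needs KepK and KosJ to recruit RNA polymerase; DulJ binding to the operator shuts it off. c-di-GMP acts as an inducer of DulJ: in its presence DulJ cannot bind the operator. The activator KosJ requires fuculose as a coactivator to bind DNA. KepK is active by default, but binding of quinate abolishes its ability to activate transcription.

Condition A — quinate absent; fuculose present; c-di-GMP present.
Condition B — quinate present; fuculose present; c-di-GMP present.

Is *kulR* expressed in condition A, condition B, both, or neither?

Condition A:
Quinate is absent, so KepK is active.
Fuculose is present, so KosJ is active.
c-di-GMP is present, so DulJ is inactive.
No repressor is bound and KepK and KosJ are active, so *kulR* is transcribed.
→ *kulR* is ON in A.
Condition B:
Quinate is present, so KepK is inactive.
Fuculose is present, so KosJ is active.
c-di-GMP is present, so DulJ is inactive.
Required activator KepK is absent, so *kulR* is not transcribed.
→ *kulR* is OFF in B.

A only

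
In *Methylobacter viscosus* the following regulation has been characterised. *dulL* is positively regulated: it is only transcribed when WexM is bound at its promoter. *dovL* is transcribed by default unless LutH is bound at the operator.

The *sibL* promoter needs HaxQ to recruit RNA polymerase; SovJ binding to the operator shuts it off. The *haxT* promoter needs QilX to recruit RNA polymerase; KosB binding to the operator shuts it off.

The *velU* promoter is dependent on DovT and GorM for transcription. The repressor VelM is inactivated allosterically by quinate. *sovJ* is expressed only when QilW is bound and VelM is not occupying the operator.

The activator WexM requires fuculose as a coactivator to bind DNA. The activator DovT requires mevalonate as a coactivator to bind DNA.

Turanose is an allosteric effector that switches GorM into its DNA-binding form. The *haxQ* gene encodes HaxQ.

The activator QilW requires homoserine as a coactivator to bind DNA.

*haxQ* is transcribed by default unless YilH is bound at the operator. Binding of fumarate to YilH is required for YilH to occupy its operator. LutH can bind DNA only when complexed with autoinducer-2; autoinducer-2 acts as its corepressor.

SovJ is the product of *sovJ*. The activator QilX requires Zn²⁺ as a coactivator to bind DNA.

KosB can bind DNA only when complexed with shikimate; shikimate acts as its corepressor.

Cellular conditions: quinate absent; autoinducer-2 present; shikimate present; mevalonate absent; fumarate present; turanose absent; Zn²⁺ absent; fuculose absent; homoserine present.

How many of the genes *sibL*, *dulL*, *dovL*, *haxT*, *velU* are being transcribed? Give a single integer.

Fumarate is present, so YilH is active.
With repressor YilH bound, *haxQ* is not transcribed.
So HaxQ is not produced.
Homoserine is present, so QilW is active.
Quinate is absent, so VelM is active.
With repressor VelM bound, *sovJ* is not transcribed.
So SovJ is not produced.
Required activator HaxQ is absent, so *sibL* is not transcribed.
→ *sibL* is OFF.
Fuculose is absent, so WexM is inactive.
Required activator WexM is absent, so *dulL* is not transcribed.
→ *dulL* is OFF.
Autoinducer-2 is present, so LutH is active.
With repressor LutH bound, *dovL* is not transcribed.
→ *dovL* is OFF.
Zn²⁺ is absent, so QilX is inactive.
Shikimate is present, so KosB is active.
With repressor KosB bound, *haxT* is not transcribed.
→ *haxT* is OFF.
Mevalonate is absent, so DovT is inactive.
Turanose is absent, so GorM is inactive.
Required activator DovT is absent, so *velU* is not transcribed.
→ *velU* is OFF.
0 of the 5 genes are transcribed.

0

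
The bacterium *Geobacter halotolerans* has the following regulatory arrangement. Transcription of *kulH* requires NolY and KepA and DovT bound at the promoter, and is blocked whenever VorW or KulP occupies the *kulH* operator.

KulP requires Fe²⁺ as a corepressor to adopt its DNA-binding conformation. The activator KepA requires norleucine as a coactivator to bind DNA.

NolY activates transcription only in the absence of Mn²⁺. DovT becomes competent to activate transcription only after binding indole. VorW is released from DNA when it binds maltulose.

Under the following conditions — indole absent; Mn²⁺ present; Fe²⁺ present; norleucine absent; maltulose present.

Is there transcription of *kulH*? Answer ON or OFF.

OFF

Mn²⁺ is present, so NolY is inactive.
Maltulose is present, so VorW is inactive.
Fe²⁺ is present, so KulP is active.
Norleucine is absent, so KepA is inactive.
Indole is absent, so DovT is inactive.
With repressor KulP bound, *kulH* is not transcribed.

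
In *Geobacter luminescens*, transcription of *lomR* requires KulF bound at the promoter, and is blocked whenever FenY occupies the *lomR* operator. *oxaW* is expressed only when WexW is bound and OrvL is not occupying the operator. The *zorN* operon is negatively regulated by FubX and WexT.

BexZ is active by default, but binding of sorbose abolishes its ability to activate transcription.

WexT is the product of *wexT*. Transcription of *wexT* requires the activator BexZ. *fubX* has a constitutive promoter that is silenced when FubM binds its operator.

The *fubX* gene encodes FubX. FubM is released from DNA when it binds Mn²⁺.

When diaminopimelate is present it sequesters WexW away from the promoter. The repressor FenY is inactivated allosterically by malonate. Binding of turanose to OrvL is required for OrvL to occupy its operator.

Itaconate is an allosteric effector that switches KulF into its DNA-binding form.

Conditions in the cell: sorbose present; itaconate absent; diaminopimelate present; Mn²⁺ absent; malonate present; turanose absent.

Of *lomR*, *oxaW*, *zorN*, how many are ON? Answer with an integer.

Malonate is present, so FenY is inactive.
Itaconate is absent, so KulF is inactive.
Required activator KulF is absent, so *lomR* is not transcribed.
→ *lomR* is OFF.
Diaminopimelate is present, so WexW is inactive.
Turanose is absent, so OrvL is inactive.
Required activator WexW is absent, so *oxaW* is not transcribed.
→ *oxaW* is OFF.
Mn²⁺ is absent, so FubM is active.
With repressor FubM bound, *fubX* is not transcribed.
So FubX is not produced.
Sorbose is present, so BexZ is inactive.
Required activator BexZ is absent, so *wexT* is not transcribed.
So WexT is not produced.
With no repressor bound, *zorN* is transcribed.
→ *zorN* is ON.
1 of the 3 genes is transcribed.

1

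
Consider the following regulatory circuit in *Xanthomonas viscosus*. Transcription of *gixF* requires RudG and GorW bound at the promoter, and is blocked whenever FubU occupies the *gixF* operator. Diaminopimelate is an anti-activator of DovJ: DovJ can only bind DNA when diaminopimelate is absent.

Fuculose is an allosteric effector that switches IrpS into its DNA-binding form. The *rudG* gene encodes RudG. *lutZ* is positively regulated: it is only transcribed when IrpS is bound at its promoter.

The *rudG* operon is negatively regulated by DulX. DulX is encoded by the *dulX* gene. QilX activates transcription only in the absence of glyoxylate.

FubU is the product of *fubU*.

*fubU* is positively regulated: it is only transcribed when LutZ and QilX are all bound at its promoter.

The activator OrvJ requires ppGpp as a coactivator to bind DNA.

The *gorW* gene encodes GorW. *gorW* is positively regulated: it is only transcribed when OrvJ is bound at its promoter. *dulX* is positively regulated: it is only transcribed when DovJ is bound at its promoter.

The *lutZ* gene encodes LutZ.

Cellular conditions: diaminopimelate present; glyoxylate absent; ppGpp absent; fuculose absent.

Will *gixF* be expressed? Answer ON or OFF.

OFF

Diaminopimelate is present, so DovJ is inactive.
Required activator DovJ is absent, so *dulX* is not transcribed.
So DulX is not produced.
With no repressor bound, *rudG* is transcribed.
So RudG is produced and active.
ppGpp is absent, so OrvJ is inactive.
Required activator OrvJ is absent, so *gorW* is not transcribed.
So GorW is not produced.
Fuculose is absent, so IrpS is inactive.
Required activator IrpS is absent, so *lutZ* is not transcribed.
So LutZ is not produced.
Glyoxylate is absent, so QilX is active.
Required activator LutZ is absent, so *fubU* is not transcribed.
So FubU is not produced.
Required activator GorW is absent, so *gixF* is not transcribed.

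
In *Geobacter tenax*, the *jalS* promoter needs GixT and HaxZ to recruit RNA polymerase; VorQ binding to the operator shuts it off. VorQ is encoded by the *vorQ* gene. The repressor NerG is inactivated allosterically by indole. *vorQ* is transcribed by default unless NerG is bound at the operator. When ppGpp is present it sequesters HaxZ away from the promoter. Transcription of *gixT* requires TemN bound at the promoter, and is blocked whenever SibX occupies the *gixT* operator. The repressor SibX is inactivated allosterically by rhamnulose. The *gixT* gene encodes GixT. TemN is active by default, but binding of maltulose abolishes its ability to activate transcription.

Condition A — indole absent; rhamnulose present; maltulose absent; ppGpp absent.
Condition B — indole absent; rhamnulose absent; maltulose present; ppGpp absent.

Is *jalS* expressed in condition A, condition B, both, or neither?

Condition A:
Indole is absent, so NerG is active.
With repressor NerG bound, *vorQ* is not transcribed.
So VorQ is not produced.
Rhamnulose is present, so SibX is inactive.
Maltulose is absent, so TemN is active.
No repressor is bound and TemN is active, so *gixT* is transcribed.
So GixT is produced and active.
ppGpp is absent, so HaxZ is active.
No repressor is bound and GixT and HaxZ are active, so *jalS* is transcribed.
→ *jalS* is ON in A.
Condition B:
Indole is absent, so NerG is active.
With repressor NerG bound, *vorQ* is not transcribed.
So VorQ is not produced.
Rhamnulose is absent, so SibX is active.
Maltulose is present, so TemN is inactive.
With repressor SibX bound, *gixT* is not transcribed.
So GixT is not produced.
ppGpp is absent, so HaxZ is active.
Required activator GixT is absent, so *jalS* is not transcribed.
→ *jalS* is OFF in B.

A only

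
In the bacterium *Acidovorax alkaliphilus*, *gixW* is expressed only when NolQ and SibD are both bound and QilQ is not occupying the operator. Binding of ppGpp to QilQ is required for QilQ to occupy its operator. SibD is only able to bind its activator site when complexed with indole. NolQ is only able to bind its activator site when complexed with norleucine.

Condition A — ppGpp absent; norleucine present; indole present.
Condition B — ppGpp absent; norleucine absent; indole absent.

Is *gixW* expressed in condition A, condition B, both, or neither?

Condition A:
ppGpp is absent, so QilQ is inactive.
Norleucine is present, so NolQ is active.
Indole is present, so SibD is active.
No repressor is bound and NolQ and SibD are active, so *gixW* is transcribed.
→ *gixW* is ON in A.
Condition B:
ppGpp is absent, so QilQ is inactive.
Norleucine is absent, so NolQ is inactive.
Indole is absent, so SibD is inactive.
Required activator NolQ is absent, so *gixW* is not transcribed.
→ *gixW* is OFF in B.

A only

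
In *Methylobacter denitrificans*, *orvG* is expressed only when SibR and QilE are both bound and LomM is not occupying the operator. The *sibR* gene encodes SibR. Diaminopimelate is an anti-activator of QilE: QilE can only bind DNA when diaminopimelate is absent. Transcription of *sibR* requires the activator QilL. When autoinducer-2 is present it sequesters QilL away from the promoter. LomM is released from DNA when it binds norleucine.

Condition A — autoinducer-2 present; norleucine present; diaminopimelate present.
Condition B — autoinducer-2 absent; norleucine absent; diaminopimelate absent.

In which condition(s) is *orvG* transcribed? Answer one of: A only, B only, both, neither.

neither

Condition A:
Autoinducer-2 is present, so QilL is inactive.
Required activator QilL is absent, so *sibR* is not transcribed.
So SibR is not produced.
Norleucine is present, so LomM is inactive.
Diaminopimelate is present, so QilE is inactive.
Required activator SibR is absent, so *orvG* is not transcribed.
→ *orvG* is OFF in A.
Condition B:
Autoinducer-2 is absent, so QilL is active.
No repressor is bound and QilL is active, so *sibR* is transcribed.
So SibR is produced and active.
Norleucine is absent, so LomM is active.
Diaminopimelate is absent, so QilE is active.
With repressor LomM bound, *orvG* is not transcribed.
→ *orvG* is OFF in B.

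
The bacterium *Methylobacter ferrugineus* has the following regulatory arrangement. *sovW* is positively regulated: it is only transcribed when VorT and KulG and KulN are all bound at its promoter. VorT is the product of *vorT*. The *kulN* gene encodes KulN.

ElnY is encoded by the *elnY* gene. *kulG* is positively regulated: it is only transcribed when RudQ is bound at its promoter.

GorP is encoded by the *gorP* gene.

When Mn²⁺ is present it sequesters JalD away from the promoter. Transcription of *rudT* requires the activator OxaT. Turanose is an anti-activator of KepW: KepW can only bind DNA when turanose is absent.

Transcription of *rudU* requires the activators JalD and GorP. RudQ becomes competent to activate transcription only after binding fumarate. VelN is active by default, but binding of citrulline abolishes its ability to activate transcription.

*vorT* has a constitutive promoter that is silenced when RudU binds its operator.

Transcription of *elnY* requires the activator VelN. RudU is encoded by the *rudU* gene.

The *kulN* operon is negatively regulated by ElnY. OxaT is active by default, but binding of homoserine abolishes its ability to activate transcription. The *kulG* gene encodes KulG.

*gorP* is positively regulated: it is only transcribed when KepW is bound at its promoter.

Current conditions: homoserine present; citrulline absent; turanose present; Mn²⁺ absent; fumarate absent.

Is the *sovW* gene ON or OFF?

OFF

Mn²⁺ is absent, so JalD is active.
Turanose is present, so KepW is inactive.
Required activator KepW is absent, so *gorP* is not transcribed.
So GorP is not produced.
Required activator GorP is absent, so *rudU* is not transcribed.
So RudU is not produced.
With no repressor bound, *vorT* is transcribed.
So VorT is produced and active.
Fumarate is absent, so RudQ is inactive.
Required activator RudQ is absent, so *kulG* is not transcribed.
So KulG is not produced.
Citrulline is absent, so VelN is active.
No repressor is bound and VelN is active, so *elnY* is transcribed.
So ElnY is produced and active.
With repressor ElnY bound, *kulN* is not transcribed.
So KulN is not produced.
Required activator KulG is absent, so *sovW* is not transcribed.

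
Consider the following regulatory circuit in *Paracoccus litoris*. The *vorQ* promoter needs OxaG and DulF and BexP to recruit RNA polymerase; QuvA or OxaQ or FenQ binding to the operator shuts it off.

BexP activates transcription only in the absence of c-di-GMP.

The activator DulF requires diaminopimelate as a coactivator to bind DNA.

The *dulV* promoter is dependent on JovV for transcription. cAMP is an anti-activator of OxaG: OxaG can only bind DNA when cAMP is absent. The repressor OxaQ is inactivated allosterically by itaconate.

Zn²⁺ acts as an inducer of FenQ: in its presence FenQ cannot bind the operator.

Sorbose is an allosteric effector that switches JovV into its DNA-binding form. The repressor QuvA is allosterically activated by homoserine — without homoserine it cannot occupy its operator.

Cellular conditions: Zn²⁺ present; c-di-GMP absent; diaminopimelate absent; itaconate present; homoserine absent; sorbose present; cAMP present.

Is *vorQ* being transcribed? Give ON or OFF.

OFF

Homoserine is absent, so QuvA is inactive.
cAMP is present, so OxaG is inactive.
Itaconate is present, so OxaQ is inactive.
Diaminopimelate is absent, so DulF is inactive.
c-di-GMP is absent, so BexP is active.
Zn²⁺ is present, so FenQ is inactive.
Required activator OxaG is absent, so *vorQ* is not transcribed.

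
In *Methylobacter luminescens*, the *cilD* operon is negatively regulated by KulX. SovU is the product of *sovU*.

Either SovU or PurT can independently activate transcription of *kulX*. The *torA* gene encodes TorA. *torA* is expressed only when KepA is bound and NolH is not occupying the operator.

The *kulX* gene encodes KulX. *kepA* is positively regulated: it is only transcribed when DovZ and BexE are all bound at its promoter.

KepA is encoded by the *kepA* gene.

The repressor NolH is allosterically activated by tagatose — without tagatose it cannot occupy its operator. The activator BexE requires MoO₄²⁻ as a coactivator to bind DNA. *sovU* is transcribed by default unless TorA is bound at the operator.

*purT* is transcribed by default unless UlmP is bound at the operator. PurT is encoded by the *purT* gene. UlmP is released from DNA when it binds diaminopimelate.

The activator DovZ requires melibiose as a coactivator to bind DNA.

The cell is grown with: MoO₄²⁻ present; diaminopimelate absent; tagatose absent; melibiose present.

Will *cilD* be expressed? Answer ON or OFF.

Melibiose is present, so DovZ is active.
MoO₄²⁻ is present, so BexE is active.
No repressor is bound and DovZ and BexE are active, so *kepA* is transcribed.
So KepA is produced and active.
Tagatose is absent, so NolH is inactive.
No repressor is bound and KepA is active, so *torA* is transcribed.
So TorA is produced and active.
With repressor TorA bound, *sovU* is not transcribed.
So SovU is not produced.
Diaminopimelate is absent, so UlmP is active.
With repressor UlmP bound, *purT* is not transcribed.
So PurT is not produced.
No activator is available at the *kulX* promoter, so *kulX* is not transcribed.
So KulX is not produced.
With no repressor bound, *cilD* is transcribed.

ON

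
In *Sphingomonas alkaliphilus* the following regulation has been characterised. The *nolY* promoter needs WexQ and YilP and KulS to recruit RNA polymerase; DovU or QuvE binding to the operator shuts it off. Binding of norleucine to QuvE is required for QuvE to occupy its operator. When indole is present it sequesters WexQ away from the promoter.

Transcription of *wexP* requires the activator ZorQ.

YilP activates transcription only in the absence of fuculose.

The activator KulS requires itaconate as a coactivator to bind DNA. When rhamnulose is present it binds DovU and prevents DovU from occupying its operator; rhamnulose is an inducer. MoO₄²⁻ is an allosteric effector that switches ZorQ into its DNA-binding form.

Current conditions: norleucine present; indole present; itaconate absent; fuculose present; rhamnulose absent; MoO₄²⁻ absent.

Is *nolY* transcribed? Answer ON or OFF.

Rhamnulose is absent, so DovU is active.
Indole is present, so WexQ is inactive.
Fuculose is present, so YilP is inactive.
Norleucine is present, so QuvE is active.
Itaconate is absent, so KulS is inactive.
With repressor DovU bound, *nolY* is not transcribed.

OFF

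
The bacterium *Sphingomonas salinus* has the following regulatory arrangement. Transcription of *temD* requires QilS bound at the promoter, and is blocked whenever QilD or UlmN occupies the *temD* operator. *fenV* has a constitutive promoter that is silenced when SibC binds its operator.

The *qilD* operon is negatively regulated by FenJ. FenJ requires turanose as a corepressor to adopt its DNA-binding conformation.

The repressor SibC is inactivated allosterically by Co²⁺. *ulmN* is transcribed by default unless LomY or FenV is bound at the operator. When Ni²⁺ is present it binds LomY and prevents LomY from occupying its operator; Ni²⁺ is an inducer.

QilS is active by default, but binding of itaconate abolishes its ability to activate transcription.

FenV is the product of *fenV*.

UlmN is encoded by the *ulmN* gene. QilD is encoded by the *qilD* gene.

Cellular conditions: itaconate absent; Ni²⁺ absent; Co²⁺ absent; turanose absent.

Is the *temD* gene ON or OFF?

OFF

Turanose is absent, so FenJ is inactive.
With no repressor bound, *qilD* is transcribed.
So QilD is produced and active.
Itaconate is absent, so QilS is active.
Ni²⁺ is absent, so LomY is active.
Co²⁺ is absent, so SibC is active.
With repressor SibC bound, *fenV* is not transcribed.
So FenV is not produced.
With repressor LomY bound, *ulmN* is not transcribed.
So UlmN is not produced.
With repressor QilD bound, *temD* is not transcribed.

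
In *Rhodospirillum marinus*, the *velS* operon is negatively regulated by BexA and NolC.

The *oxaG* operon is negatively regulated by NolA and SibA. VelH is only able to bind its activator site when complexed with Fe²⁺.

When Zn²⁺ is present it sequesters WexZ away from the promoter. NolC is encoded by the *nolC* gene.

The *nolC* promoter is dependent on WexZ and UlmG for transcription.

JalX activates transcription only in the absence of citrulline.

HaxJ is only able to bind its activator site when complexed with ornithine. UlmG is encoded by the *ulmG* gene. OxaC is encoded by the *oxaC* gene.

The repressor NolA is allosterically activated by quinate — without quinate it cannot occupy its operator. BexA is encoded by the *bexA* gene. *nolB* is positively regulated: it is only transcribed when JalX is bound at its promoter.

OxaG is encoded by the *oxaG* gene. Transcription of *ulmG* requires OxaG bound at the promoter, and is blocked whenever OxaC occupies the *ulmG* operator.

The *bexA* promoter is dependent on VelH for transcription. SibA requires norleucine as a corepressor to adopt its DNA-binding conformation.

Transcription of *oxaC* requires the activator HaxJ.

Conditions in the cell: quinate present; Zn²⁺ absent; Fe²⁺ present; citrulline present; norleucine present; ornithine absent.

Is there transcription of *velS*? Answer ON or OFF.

Fe²⁺ is present, so VelH is active.
No repressor is bound and VelH is active, so *bexA* is transcribed.
So BexA is produced and active.
Zn²⁺ is absent, so WexZ is active.
Quinate is present, so NolA is active.
Norleucine is present, so SibA is active.
With repressor NolA bound, *oxaG* is not transcribed.
So OxaG is not produced.
Ornithine is absent, so HaxJ is inactive.
Required activator HaxJ is absent, so *oxaC* is not transcribed.
So OxaC is not produced.
Required activator OxaG is absent, so *ulmG* is not transcribed.
So UlmG is not produced.
Required activator UlmG is absent, so *nolC* is not transcribed.
So NolC is not produced.
With repressor BexA bound, *velS* is not transcribed.

OFF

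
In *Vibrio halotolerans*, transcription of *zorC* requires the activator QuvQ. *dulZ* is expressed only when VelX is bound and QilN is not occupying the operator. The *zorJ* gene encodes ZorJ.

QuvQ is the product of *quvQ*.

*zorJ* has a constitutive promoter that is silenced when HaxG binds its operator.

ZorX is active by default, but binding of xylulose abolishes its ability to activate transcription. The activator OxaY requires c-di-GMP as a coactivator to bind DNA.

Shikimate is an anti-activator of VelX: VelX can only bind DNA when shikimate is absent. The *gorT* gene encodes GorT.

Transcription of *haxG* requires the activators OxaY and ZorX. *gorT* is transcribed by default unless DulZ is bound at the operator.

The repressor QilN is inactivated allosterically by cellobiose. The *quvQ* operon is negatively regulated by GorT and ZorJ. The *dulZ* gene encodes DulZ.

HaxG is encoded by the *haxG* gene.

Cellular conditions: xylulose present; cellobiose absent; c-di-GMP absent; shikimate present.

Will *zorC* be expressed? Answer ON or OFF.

OFF

Shikimate is present, so VelX is inactive.
Cellobiose is absent, so QilN is active.
With repressor QilN bound, *dulZ* is not transcribed.
So DulZ is not produced.
With no repressor bound, *gorT* is transcribed.
So GorT is produced and active.
c-di-GMP is absent, so OxaY is inactive.
Xylulose is present, so ZorX is inactive.
Required activator OxaY is absent, so *haxG* is not transcribed.
So HaxG is not produced.
With no repressor bound, *zorJ* is transcribed.
So ZorJ is produced and active.
With repressor GorT bound, *quvQ* is not transcribed.
So QuvQ is not produced.
Required activator QuvQ is absent, so *zorC* is not transcribed.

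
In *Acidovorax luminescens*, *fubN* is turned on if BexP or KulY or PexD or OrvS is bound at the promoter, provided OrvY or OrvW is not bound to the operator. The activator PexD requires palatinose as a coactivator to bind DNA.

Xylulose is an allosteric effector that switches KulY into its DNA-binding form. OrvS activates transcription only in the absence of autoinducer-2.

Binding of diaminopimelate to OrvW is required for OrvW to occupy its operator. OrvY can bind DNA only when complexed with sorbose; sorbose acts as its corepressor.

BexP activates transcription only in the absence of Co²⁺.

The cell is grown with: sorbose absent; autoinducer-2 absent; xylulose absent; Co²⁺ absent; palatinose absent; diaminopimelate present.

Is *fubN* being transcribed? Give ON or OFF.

Co²⁺ is absent, so BexP is active.
Xylulose is absent, so KulY is inactive.
Palatinose is absent, so PexD is inactive.
Sorbose is absent, so OrvY is inactive.
Diaminopimelate is present, so OrvW is active.
Autoinducer-2 is absent, so OrvS is active.
With repressor OrvW bound, *fubN* is not transcribed.

OFF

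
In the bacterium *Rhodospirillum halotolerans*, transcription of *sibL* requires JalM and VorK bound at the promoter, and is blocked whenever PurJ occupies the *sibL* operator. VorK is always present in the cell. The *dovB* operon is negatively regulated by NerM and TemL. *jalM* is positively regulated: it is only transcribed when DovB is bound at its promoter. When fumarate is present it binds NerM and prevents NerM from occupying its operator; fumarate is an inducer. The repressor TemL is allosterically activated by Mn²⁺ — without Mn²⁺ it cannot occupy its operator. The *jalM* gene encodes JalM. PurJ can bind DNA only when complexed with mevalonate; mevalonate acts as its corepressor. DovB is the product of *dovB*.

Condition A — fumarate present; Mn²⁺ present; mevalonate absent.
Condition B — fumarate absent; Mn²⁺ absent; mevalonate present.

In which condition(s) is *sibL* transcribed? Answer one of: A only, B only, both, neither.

neither

Condition A:
Fumarate is present, so NerM is inactive.
Mn²⁺ is present, so TemL is active.
With repressor TemL bound, *dovB* is not transcribed.
So DovB is not produced.
Required activator DovB is absent, so *jalM* is not transcribed.
So JalM is not produced.
Mevalonate is absent, so PurJ is inactive.
VorK is produced constitutively and is active.
Required activator JalM is absent, so *sibL* is not transcribed.
→ *sibL* is OFF in A.
Condition B:
Fumarate is absent, so NerM is active.
Mn²⁺ is absent, so TemL is inactive.
With repressor NerM bound, *dovB* is not transcribed.
So DovB is not produced.
Required activator DovB is absent, so *jalM* is not transcribed.
So JalM is not produced.
Mevalonate is present, so PurJ is active.
VorK is produced constitutively and is active.
With repressor PurJ bound, *sibL* is not transcribed.
→ *sibL* is OFF in B.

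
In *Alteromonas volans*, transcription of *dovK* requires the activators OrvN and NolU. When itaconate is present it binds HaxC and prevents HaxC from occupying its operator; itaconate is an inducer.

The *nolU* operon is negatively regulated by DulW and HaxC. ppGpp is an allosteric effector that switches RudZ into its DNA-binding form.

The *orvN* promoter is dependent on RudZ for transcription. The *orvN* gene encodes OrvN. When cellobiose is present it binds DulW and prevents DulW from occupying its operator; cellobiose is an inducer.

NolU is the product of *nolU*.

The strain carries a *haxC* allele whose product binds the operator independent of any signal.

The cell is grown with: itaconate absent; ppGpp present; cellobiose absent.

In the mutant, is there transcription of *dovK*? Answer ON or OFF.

ppGpp is present, so RudZ is active.
No repressor is bound and RudZ is active, so *orvN* is transcribed.
So OrvN is produced and active.
Cellobiose is absent, so DulW is active.
HaxC is constitutively active in this strain.
With repressor DulW bound, *nolU* is not transcribed.
So NolU is not produced.
Required activator NolU is absent, so *dovK* is not transcribed.

OFF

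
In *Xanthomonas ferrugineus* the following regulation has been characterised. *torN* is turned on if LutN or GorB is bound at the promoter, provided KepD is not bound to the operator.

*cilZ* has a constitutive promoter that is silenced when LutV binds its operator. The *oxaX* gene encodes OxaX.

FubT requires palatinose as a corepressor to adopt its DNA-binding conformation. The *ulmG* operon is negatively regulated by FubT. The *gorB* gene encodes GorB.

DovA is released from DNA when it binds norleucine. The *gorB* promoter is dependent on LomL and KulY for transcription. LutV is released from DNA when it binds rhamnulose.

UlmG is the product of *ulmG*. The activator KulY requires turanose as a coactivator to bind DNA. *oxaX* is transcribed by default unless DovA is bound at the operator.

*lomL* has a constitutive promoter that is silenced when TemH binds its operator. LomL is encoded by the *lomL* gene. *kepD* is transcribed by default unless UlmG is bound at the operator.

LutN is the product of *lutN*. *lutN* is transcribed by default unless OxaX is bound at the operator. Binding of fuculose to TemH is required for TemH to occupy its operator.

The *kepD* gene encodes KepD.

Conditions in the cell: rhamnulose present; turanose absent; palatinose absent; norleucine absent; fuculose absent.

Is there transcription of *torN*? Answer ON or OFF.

ON

Norleucine is absent, so DovA is active.
With repressor DovA bound, *oxaX* is not transcribed.
So OxaX is not produced.
With no repressor bound, *lutN* is transcribed.
So LutN is produced and active.
Palatinose is absent, so FubT is inactive.
With no repressor bound, *ulmG* is transcribed.
So UlmG is produced and active.
With repressor UlmG bound, *kepD* is not transcribed.
So KepD is not produced.
Fuculose is absent, so TemH is inactive.
With no repressor bound, *lomL* is transcribed.
So LomL is produced and active.
Turanose is absent, so KulY is inactive.
Required activator KulY is absent, so *gorB* is not transcribed.
So GorB is not produced.
Activator LutN is present, so *torN* is transcribed.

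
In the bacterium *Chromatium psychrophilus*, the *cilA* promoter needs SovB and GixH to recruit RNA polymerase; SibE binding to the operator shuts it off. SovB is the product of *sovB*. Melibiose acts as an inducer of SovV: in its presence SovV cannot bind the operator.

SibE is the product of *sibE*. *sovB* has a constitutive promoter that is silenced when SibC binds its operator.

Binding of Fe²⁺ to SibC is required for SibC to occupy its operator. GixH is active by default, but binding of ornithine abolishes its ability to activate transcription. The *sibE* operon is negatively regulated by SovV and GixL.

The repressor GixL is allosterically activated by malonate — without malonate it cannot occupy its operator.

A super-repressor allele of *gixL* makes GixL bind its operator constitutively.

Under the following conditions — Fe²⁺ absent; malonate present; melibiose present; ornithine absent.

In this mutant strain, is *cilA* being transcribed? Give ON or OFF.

ON

Fe²⁺ is absent, so SibC is inactive.
With no repressor bound, *sovB* is transcribed.
So SovB is produced and active.
Ornithine is absent, so GixH is active.
Melibiose is present, so SovV is inactive.
GixL is constitutively active in this strain.
With repressor GixL bound, *sibE* is not transcribed.
So SibE is not produced.
No repressor is bound and SovB and GixH are active, so *cilA* is transcribed.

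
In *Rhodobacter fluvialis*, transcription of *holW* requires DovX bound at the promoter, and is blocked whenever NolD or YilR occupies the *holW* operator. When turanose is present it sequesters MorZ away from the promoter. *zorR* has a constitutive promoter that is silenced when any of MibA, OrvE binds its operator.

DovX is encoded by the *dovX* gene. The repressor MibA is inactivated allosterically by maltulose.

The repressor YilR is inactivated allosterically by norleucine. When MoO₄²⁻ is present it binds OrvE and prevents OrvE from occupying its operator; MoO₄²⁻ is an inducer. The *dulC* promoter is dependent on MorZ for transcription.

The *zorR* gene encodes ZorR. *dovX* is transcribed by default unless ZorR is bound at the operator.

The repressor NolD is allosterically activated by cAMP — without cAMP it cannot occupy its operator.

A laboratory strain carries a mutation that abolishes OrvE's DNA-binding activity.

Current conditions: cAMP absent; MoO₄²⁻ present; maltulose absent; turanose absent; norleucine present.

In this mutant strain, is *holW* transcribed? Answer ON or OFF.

Maltulose is absent, so MibA is active.
OrvE is non-functional in this strain, so it has no effect.
With repressor MibA bound, *zorR* is not transcribed.
So ZorR is not produced.
With no repressor bound, *dovX* is transcribed.
So DovX is produced and active.
cAMP is absent, so NolD is inactive.
Norleucine is present, so YilR is inactive.
No repressor is bound and DovX is active, so *holW* is transcribed.

ON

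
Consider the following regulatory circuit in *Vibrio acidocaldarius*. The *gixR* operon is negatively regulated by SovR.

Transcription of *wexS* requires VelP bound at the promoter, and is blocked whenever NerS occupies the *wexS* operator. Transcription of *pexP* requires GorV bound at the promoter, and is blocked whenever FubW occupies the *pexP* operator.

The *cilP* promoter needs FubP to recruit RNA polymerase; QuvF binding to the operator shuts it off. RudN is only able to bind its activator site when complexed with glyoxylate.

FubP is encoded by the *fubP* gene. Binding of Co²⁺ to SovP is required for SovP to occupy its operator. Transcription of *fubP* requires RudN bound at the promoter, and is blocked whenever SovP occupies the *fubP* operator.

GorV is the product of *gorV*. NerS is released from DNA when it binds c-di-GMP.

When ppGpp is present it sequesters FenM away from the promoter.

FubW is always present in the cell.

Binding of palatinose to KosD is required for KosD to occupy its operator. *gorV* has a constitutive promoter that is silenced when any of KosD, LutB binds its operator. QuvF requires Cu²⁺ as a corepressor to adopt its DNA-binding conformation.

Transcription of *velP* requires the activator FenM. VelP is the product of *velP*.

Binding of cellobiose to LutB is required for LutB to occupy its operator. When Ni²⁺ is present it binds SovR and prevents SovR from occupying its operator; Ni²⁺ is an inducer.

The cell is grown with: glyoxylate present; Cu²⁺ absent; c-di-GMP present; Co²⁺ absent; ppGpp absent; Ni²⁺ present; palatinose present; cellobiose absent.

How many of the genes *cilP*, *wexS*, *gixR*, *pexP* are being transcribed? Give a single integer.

3

Cu²⁺ is absent, so QuvF is inactive.
Co²⁺ is absent, so SovP is inactive.
Glyoxylate is present, so RudN is active.
No repressor is bound and RudN is active, so *fubP* is transcribed.
So FubP is produced and active.
No repressor is bound and FubP is active, so *cilP* is transcribed.
→ *cilP* is ON.
c-di-GMP is present, so NerS is inactive.
ppGpp is absent, so FenM is active.
No repressor is bound and FenM is active, so *velP* is transcribed.
So VelP is produced and active.
No repressor is bound and VelP is active, so *wexS* is transcribed.
→ *wexS* is ON.
Ni²⁺ is present, so SovR is inactive.
With no repressor bound, *gixR* is transcribed.
→ *gixR* is ON.
Palatinose is present, so KosD is active.
Cellobiose is absent, so LutB is inactive.
With repressor KosD bound, *gorV* is not transcribed.
So GorV is not produced.
FubW is produced constitutively and is active.
With repressor FubW bound, *pexP* is not transcribed.
→ *pexP* is OFF.
3 of the 4 genes are transcribed.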